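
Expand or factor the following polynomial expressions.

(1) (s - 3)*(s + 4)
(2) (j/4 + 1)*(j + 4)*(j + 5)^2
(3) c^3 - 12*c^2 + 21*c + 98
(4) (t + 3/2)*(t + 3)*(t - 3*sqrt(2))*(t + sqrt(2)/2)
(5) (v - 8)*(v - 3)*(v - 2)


(1) = s^2 + s - 12
(2) = j^4/4 + 9*j^3/2 + 121*j^2/4 + 90*j + 100
(3) = (c - 7)^2*(c + 2)
(4) = t^4 - 5*sqrt(2)*t^3/2 + 9*t^3/2 - 45*sqrt(2)*t^2/4 + 3*t^2/2 - 45*sqrt(2)*t/4 - 27*t/2 - 27/2
(5) = v^3 - 13*v^2 + 46*v - 48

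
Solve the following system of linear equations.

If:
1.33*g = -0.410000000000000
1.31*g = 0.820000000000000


Then:
No Solution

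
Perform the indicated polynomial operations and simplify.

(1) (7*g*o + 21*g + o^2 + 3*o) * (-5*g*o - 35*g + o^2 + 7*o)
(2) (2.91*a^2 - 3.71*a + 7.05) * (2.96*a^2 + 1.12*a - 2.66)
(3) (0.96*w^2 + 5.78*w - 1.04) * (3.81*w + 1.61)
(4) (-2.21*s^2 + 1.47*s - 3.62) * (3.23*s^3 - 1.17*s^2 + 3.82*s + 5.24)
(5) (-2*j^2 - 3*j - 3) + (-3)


(1) = -35*g^2*o^2 - 350*g^2*o - 735*g^2 + 2*g*o^3 + 20*g*o^2 + 42*g*o + o^4 + 10*o^3 + 21*o^2
(2) = 8.6136*a^4 - 7.7224*a^3 + 8.9722*a^2 + 17.7646*a - 18.753
(3) = 3.6576*w^3 + 23.5674*w^2 + 5.3434*w - 1.6744
(4) = -7.1383*s^5 + 7.3338*s^4 - 21.8547*s^3 - 1.7296*s^2 - 6.1256*s - 18.9688
(5) = -2*j^2 - 3*j - 6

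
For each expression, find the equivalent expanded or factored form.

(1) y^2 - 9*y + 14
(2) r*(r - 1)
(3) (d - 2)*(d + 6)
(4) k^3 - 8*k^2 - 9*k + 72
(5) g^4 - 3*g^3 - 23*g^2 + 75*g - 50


(1) = (y - 7)*(y - 2)
(2) = r^2 - r
(3) = d^2 + 4*d - 12
(4) = (k - 8)*(k - 3)*(k + 3)
(5) = (g - 5)*(g - 2)*(g - 1)*(g + 5)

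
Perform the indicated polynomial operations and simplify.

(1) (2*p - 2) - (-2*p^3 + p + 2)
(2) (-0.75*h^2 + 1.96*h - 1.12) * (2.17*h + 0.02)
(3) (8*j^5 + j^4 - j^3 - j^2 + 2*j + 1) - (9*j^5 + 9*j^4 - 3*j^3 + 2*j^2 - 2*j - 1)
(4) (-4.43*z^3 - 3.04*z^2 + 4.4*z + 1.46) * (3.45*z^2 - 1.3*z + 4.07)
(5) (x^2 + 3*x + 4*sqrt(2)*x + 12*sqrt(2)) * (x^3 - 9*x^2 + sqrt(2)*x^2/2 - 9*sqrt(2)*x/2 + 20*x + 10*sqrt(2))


(1) = 2*p^3 + p - 4
(2) = -1.6275*h^3 + 4.2382*h^2 - 2.3912*h - 0.0224
(3) = -j^5 - 8*j^4 + 2*j^3 - 3*j^2 + 4*j + 2
(4) = -15.2835*z^5 - 4.729*z^4 + 1.1019*z^3 - 13.0558*z^2 + 16.01*z + 5.9422
(5) = x^5 - 6*x^4 + 9*sqrt(2)*x^4/2 - 27*sqrt(2)*x^3 - 3*x^3 - 63*sqrt(2)*x^2/2 + 36*x^2 - 28*x + 270*sqrt(2)*x + 240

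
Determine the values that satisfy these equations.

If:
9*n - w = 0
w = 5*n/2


Then:
n = 0
w = 0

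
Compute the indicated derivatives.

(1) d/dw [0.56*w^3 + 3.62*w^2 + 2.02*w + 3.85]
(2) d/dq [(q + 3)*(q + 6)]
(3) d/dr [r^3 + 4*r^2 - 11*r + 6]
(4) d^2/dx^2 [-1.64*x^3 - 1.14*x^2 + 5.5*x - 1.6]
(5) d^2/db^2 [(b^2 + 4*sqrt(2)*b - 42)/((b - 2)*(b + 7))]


(1) = 1.68*w^2 + 7.24*w + 2.02
(2) = 2*q + 9
(3) = 3*r^2 + 8*r - 11
(4) = -9.84*x - 2.28
(5) = 2*(-5*b^3 + 4*sqrt(2)*b^3 - 84*b^2 - 630*b + 168*sqrt(2)*b - 1442 + 280*sqrt(2))/(b^6 + 15*b^5 + 33*b^4 - 295*b^3 - 462*b^2 + 2940*b - 2744)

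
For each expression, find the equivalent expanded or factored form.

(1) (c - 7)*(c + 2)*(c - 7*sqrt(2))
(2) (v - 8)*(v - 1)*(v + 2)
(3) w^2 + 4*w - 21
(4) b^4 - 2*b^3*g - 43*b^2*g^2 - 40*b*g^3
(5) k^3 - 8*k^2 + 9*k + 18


(1) = c^3 - 7*sqrt(2)*c^2 - 5*c^2 - 14*c + 35*sqrt(2)*c + 98*sqrt(2)
(2) = v^3 - 7*v^2 - 10*v + 16
(3) = (w - 3)*(w + 7)
(4) = b*(b - 8*g)*(b + g)*(b + 5*g)
(5) = (k - 6)*(k - 3)*(k + 1)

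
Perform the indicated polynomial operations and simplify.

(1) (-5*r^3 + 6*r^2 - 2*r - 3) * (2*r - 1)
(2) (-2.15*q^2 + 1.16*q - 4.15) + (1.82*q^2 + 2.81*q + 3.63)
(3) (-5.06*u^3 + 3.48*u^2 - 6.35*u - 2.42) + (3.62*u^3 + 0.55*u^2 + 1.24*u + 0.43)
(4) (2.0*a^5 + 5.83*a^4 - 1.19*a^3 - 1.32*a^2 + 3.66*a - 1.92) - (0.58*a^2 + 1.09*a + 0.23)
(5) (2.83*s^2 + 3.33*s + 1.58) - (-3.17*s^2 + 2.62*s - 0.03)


(1) = -10*r^4 + 17*r^3 - 10*r^2 - 4*r + 3
(2) = -0.33*q^2 + 3.97*q - 0.52
(3) = -1.44*u^3 + 4.03*u^2 - 5.11*u - 1.99
(4) = 2.0*a^5 + 5.83*a^4 - 1.19*a^3 - 1.9*a^2 + 2.57*a - 2.15
(5) = 6.0*s^2 + 0.71*s + 1.61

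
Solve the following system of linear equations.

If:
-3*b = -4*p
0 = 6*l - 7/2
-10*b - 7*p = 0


Then:
b = 0
l = 7/12
p = 0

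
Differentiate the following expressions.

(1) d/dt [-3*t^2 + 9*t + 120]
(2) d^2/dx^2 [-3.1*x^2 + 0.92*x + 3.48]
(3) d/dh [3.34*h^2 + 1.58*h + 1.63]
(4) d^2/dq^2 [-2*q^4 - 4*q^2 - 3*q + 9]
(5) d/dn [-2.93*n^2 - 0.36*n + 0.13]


(1) = 9 - 6*t
(2) = -6.20000000000000
(3) = 6.68*h + 1.58
(4) = -24*q^2 - 8
(5) = -5.86*n - 0.36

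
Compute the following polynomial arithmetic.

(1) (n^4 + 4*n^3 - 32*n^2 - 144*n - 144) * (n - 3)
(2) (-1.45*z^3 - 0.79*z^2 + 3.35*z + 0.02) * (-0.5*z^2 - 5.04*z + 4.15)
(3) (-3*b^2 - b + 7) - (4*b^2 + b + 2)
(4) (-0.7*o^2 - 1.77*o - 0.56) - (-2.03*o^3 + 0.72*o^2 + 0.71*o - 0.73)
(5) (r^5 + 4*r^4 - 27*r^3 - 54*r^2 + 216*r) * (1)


(1) = n^5 + n^4 - 44*n^3 - 48*n^2 + 288*n + 432
(2) = 0.725*z^5 + 7.703*z^4 - 3.7109*z^3 - 20.1725*z^2 + 13.8017*z + 0.083
(3) = -7*b^2 - 2*b + 5
(4) = 2.03*o^3 - 1.42*o^2 - 2.48*o + 0.17
(5) = r^5 + 4*r^4 - 27*r^3 - 54*r^2 + 216*r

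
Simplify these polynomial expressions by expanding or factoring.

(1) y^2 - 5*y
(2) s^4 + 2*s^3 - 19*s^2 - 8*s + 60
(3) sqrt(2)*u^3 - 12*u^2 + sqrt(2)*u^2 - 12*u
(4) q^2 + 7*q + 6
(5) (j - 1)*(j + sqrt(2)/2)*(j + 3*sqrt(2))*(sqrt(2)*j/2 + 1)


(1) = y*(y - 5)
(2) = (s - 3)*(s - 2)*(s + 2)*(s + 5)
(3) = u*(u - 6*sqrt(2))*(sqrt(2)*u + sqrt(2))
(4) = (q + 1)*(q + 6)
(5) = sqrt(2)*j^4/2 - sqrt(2)*j^3/2 + 9*j^3/2 - 9*j^2/2 + 5*sqrt(2)*j^2 - 5*sqrt(2)*j + 3*j - 3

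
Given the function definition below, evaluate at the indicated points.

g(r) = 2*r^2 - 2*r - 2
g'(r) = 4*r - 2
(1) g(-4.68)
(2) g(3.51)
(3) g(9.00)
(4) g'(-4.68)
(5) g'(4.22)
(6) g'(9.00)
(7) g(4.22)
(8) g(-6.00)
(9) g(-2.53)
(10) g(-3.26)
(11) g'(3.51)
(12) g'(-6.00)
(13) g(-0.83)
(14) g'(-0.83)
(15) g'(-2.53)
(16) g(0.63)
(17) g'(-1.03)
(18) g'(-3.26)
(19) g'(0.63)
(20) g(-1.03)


(1) = 51.16
(2) = 15.62
(3) = 142.00
(4) = -20.72
(5) = 14.88
(6) = 34.00
(7) = 25.18
(8) = 82.00
(9) = 15.86
(10) = 25.78
(11) = 12.04
(12) = -26.00
(13) = 1.04
(14) = -5.32
(15) = -12.12
(16) = -2.47
(17) = -6.12
(18) = -15.04
(19) = 0.52
(20) = 2.18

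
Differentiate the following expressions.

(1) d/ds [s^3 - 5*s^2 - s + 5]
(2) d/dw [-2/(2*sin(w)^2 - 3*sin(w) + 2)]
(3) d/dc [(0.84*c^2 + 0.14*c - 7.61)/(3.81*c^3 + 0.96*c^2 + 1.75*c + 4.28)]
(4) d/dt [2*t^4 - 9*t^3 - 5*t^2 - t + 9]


(1) = 3*s^2 - 10*s - 1
(2) = 2*(4*sin(w) - 3)*cos(w)/(-3*sin(w) - cos(2*w) + 3)^2
(3) = (-3.2004*c^4 - 1.0668*c^3 + 88.3179*c^2 + 21.8016*c + 13.9167)/(14.5161*c^6 + 7.3152*c^5 + 14.2566*c^4 + 35.9736*c^3 + 11.2801*c^2 + 14.98*c + 18.3184)
(4) = 8*t^3 - 27*t^2 - 10*t - 1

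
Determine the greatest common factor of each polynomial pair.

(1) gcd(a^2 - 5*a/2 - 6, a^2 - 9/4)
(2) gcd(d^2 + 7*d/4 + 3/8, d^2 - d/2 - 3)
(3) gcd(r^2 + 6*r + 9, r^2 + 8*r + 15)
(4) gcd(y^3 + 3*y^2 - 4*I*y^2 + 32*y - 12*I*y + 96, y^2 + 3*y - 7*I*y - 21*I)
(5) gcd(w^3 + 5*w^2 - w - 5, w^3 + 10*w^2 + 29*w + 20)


(1) = a + 3/2
(2) = d + 3/2
(3) = gcd((r + 3)^2, (r + 3)*(r + 5)) = r + 3
(4) = gcd((y + 3)*(y - 8*I)*(y + 4*I), (y + 3)*(y - 7*I)) = y + 3
(5) = w^2 + 6*w + 5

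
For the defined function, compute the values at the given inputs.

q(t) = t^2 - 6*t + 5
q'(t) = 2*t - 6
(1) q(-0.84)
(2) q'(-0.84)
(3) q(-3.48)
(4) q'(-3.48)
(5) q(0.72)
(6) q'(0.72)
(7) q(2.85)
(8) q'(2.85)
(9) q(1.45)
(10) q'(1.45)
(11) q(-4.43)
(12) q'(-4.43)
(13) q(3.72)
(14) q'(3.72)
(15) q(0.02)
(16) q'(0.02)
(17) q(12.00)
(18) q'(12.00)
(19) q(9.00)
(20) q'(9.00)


(1) = 10.75
(2) = -7.68
(3) = 37.99
(4) = -12.96
(5) = 1.20
(6) = -4.56
(7) = -3.98
(8) = -0.30
(9) = -1.60
(10) = -3.10
(11) = 51.20
(12) = -14.86
(13) = -3.48
(14) = 1.44
(15) = 4.88
(16) = -5.96
(17) = 77.00
(18) = 18.00
(19) = 32.00
(20) = 12.00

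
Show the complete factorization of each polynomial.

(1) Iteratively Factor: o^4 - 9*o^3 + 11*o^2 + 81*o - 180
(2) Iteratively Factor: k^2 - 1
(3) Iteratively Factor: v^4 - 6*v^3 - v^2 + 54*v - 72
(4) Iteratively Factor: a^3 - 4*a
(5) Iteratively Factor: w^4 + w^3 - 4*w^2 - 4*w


(1) = (o - 4)*(o^3 - 5*o^2 - 9*o + 45) = (o - 4)*(o - 3)*(o^2 - 2*o - 15) = (o - 5)*(o - 4)*(o - 3)*(o + 3)
(2) = (k + 1)*(k - 1)
(3) = (v + 3)*(v^3 - 9*v^2 + 26*v - 24) = (v - 4)*(v + 3)*(v^2 - 5*v + 6) = (v - 4)*(v - 3)*(v + 3)*(v - 2)
(4) = (a)*(a^2 - 4) = a*(a - 2)*(a + 2)
(5) = (w + 2)*(w^3 - w^2 - 2*w) = w*(w + 2)*(w^2 - w - 2) = w*(w - 2)*(w + 2)*(w + 1)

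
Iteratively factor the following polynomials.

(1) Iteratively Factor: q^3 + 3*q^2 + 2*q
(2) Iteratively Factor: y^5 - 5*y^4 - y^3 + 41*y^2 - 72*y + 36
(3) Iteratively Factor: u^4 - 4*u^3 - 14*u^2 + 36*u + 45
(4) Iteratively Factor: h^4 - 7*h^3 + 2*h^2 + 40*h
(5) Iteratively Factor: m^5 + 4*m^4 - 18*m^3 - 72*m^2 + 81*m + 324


(1) = (q + 1)*(q^2 + 2*q) = (q + 1)*(q + 2)*(q)
(2) = (y - 3)*(y^4 - 2*y^3 - 7*y^2 + 20*y - 12) = (y - 3)*(y - 2)*(y^3 - 7*y + 6) = (y - 3)*(y - 2)^2*(y^2 + 2*y - 3) = (y - 3)*(y - 2)^2*(y - 1)*(y + 3)
(3) = (u - 5)*(u^3 + u^2 - 9*u - 9) = (u - 5)*(u + 3)*(u^2 - 2*u - 3) = (u - 5)*(u - 3)*(u + 3)*(u + 1)
(4) = (h + 2)*(h^3 - 9*h^2 + 20*h) = (h - 4)*(h + 2)*(h^2 - 5*h) = h*(h - 4)*(h + 2)*(h - 5)
(5) = (m + 3)*(m^4 + m^3 - 21*m^2 - 9*m + 108) = (m - 3)*(m + 3)*(m^3 + 4*m^2 - 9*m - 36) = (m - 3)^2*(m + 3)*(m^2 + 7*m + 12) = (m - 3)^2*(m + 3)*(m + 4)*(m + 3)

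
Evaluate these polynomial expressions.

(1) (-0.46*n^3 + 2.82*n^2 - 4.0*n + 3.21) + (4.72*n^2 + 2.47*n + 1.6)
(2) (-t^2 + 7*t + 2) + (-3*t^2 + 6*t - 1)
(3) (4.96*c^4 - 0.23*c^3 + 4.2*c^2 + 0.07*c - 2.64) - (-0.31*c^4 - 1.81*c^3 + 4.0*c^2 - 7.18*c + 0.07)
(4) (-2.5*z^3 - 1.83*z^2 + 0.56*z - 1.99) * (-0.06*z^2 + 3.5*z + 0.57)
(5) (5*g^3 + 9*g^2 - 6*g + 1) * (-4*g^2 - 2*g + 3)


(1) = -0.46*n^3 + 7.54*n^2 - 1.53*n + 4.81
(2) = -4*t^2 + 13*t + 1
(3) = 5.27*c^4 + 1.58*c^3 + 0.2*c^2 + 7.25*c - 2.71
(4) = 0.15*z^5 - 8.6402*z^4 - 7.8636*z^3 + 1.0363*z^2 - 6.6458*z - 1.1343
(5) = -20*g^5 - 46*g^4 + 21*g^3 + 35*g^2 - 20*g + 3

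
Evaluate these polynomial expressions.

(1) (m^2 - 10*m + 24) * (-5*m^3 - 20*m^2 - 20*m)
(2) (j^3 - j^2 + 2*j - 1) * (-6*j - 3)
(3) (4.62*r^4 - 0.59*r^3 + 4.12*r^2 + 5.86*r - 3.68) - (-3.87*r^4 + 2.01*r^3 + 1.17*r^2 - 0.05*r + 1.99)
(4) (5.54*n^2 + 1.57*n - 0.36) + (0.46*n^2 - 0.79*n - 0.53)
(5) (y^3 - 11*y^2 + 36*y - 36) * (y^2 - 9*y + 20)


(1) = -5*m^5 + 30*m^4 + 60*m^3 - 280*m^2 - 480*m
(2) = -6*j^4 + 3*j^3 - 9*j^2 + 3
(3) = 8.49*r^4 - 2.6*r^3 + 2.95*r^2 + 5.91*r - 5.67
(4) = 6.0*n^2 + 0.78*n - 0.89
(5) = y^5 - 20*y^4 + 155*y^3 - 580*y^2 + 1044*y - 720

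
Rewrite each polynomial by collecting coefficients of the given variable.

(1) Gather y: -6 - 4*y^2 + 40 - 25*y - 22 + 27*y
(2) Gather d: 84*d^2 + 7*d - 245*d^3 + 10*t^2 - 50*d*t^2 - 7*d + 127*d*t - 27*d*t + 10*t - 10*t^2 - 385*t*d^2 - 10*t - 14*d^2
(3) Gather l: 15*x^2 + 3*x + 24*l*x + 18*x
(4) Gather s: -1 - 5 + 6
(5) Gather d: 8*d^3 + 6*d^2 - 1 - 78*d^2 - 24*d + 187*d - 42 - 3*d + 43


(1) = -4*y^2 + 2*y + 12
(2) = -245*d^3 + d^2*(70 - 385*t) + d*(-50*t^2 + 100*t)
(3) = 24*l*x + 15*x^2 + 21*x
(4) = 0
(5) = 8*d^3 - 72*d^2 + 160*d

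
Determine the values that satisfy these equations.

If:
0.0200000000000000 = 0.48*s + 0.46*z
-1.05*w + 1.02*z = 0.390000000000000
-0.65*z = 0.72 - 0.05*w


Then:
s = 1.22
w = -1.56
z = -1.23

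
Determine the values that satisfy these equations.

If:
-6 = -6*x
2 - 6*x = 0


Then:
No Solution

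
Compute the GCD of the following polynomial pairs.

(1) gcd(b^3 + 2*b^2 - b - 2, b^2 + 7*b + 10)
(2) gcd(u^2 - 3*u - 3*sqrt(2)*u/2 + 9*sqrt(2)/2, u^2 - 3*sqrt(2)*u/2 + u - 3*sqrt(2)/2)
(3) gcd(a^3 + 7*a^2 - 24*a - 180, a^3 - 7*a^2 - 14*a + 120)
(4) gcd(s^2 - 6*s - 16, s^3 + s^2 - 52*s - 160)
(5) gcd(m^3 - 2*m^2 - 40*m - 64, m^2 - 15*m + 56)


(1) = b + 2
(2) = gcd((u - 3)*(u - 3*sqrt(2)/2), (u + 1)*(u - 3*sqrt(2)/2)) = u - 3*sqrt(2)/2
(3) = gcd((a - 5)*(a + 6)^2, (a - 6)*(a - 5)*(a + 4)) = a - 5
(4) = gcd((s - 8)*(s + 2), (s - 8)*(s + 4)*(s + 5)) = s - 8
(5) = gcd((m - 8)*(m + 2)*(m + 4), (m - 8)*(m - 7)) = m - 8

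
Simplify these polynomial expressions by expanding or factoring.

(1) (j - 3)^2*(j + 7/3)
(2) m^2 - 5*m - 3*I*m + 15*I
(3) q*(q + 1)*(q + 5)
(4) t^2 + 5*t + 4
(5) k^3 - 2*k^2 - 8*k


(1) = j^3 - 11*j^2/3 - 5*j + 21
(2) = (m - 5)*(m - 3*I)
(3) = q^3 + 6*q^2 + 5*q
(4) = (t + 1)*(t + 4)
(5) = k*(k - 4)*(k + 2)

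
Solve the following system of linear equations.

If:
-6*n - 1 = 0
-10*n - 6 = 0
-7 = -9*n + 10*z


Then:
No Solution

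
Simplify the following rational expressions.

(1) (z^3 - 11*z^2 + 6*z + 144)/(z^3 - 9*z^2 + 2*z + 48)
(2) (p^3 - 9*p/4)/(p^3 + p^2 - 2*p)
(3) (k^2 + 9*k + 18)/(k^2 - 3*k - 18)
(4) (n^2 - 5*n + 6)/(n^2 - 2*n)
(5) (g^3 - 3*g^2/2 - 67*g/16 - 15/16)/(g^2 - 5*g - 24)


(1) = (z^2 - 3*z - 18)/(z^2 - z - 6)
(2) = (4*p^2 - 9)/(4*p^2 + 4*p - 8)
(3) = (k + 6)/(k - 6)
(4) = (n - 3)/n
(5) = (16*g^3 - 24*g^2 - 67*g - 15)/(16*g^2 - 80*g - 384)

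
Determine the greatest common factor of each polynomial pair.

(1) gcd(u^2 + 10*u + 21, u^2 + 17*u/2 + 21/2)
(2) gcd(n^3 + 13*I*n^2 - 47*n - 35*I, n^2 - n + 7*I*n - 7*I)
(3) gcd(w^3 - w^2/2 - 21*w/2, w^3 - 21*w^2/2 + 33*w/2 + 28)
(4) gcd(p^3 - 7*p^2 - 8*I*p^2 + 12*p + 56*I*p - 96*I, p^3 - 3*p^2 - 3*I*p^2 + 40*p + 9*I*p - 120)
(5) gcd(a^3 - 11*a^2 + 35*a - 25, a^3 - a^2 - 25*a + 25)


(1) = u + 7
(2) = gcd((n + I)*(n + 5*I)*(n + 7*I), (n - 1)*(n + 7*I)) = n + 7*I
(3) = w - 7/2
(4) = gcd((p - 4)*(p - 3)*(p - 8*I), (p - 3)*(p - 8*I)*(p + 5*I)) = p^2 + p*(-3 - 8*I) + 24*I
(5) = gcd((a - 5)^2*(a - 1), (a - 5)*(a - 1)*(a + 5)) = a^2 - 6*a + 5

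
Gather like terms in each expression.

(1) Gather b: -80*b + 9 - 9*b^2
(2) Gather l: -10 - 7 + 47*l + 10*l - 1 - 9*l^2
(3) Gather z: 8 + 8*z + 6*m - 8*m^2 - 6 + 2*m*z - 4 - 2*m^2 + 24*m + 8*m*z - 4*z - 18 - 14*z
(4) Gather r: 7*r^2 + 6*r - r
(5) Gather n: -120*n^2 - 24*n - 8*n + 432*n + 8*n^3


(1) = -9*b^2 - 80*b + 9
(2) = -9*l^2 + 57*l - 18
(3) = -10*m^2 + 30*m + z*(10*m - 10) - 20
(4) = 7*r^2 + 5*r
(5) = 8*n^3 - 120*n^2 + 400*n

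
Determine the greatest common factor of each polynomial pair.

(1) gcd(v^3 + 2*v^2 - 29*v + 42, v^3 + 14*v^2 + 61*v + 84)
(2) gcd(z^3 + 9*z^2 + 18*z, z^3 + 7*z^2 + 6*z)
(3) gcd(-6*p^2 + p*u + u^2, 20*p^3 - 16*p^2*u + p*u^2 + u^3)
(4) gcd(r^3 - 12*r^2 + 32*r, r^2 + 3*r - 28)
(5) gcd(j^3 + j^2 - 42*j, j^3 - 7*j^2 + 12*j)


(1) = gcd((v - 3)*(v - 2)*(v + 7), (v + 3)*(v + 4)*(v + 7)) = v + 7
(2) = z^2 + 6*z
(3) = 2*p - u
(4) = r - 4
(5) = j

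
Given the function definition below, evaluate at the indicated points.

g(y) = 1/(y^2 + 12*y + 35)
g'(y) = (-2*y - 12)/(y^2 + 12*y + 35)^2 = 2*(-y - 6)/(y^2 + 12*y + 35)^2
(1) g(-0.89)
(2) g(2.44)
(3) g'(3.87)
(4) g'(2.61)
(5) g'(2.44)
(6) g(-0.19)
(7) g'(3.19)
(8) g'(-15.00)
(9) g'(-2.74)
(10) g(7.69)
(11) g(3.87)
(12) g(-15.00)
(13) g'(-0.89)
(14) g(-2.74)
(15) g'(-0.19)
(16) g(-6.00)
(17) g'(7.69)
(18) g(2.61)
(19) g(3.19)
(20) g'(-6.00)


(1) = 0.04
(2) = 0.01
(3) = -0.00
(4) = -0.00
(5) = -0.00
(6) = 0.03
(7) = -0.00
(8) = 0.00
(9) = -0.07
(10) = 0.01
(11) = 0.01
(12) = 0.01
(13) = -0.02
(14) = 0.10
(15) = -0.01
(16) = -1.00
(17) = -0.00
(18) = 0.01
(19) = 0.01
(20) = 0.00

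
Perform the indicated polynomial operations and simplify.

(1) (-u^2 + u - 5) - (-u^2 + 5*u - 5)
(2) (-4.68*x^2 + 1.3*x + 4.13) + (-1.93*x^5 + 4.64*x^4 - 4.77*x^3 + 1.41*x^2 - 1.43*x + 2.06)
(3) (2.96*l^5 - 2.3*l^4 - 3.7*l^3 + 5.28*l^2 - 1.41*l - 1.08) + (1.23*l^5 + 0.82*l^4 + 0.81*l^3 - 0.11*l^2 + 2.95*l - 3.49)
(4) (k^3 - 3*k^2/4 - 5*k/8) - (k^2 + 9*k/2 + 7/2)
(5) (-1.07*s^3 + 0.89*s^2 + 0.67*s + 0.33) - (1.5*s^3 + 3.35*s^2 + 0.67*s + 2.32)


(1) = -4*u
(2) = -1.93*x^5 + 4.64*x^4 - 4.77*x^3 - 3.27*x^2 - 0.13*x + 6.19
(3) = 4.19*l^5 - 1.48*l^4 - 2.89*l^3 + 5.17*l^2 + 1.54*l - 4.57
(4) = k^3 - 7*k^2/4 - 41*k/8 - 7/2
(5) = -2.57*s^3 - 2.46*s^2 - 1.99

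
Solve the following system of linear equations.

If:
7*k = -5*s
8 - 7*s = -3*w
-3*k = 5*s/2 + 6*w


Then:
k = -160/201
s = 224/201
w = -40/603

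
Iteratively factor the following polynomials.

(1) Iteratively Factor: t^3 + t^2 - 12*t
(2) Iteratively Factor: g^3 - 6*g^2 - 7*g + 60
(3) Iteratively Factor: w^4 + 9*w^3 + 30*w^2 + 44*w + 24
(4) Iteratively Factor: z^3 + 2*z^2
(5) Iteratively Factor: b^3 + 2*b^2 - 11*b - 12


(1) = (t - 3)*(t^2 + 4*t) = (t - 3)*(t + 4)*(t)
(2) = (g + 3)*(g^2 - 9*g + 20) = (g - 5)*(g + 3)*(g - 4)
(3) = (w + 2)*(w^3 + 7*w^2 + 16*w + 12) = (w + 2)*(w + 3)*(w^2 + 4*w + 4) = (w + 2)^2*(w + 3)*(w + 2)
(4) = (z)*(z^2 + 2*z) = z^2*(z + 2)
(5) = (b + 1)*(b^2 + b - 12) = (b - 3)*(b + 1)*(b + 4)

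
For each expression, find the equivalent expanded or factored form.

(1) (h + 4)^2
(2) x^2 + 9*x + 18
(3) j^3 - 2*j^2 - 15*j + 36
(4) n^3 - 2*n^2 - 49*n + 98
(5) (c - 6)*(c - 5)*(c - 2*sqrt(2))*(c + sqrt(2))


(1) = h^2 + 8*h + 16
(2) = (x + 3)*(x + 6)
(3) = (j - 3)^2*(j + 4)
(4) = (n - 7)*(n - 2)*(n + 7)
(5) = c^4 - 11*c^3 - sqrt(2)*c^3 + 11*sqrt(2)*c^2 + 26*c^2 - 30*sqrt(2)*c + 44*c - 120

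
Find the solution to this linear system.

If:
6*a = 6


Then:
a = 1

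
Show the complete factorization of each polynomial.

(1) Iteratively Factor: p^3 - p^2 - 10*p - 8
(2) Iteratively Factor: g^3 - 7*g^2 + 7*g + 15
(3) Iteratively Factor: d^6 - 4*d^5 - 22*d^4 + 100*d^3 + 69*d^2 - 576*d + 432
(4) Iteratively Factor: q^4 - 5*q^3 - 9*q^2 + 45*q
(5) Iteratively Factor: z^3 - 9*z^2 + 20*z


(1) = (p + 2)*(p^2 - 3*p - 4) = (p + 1)*(p + 2)*(p - 4)
(2) = (g - 5)*(g^2 - 2*g - 3) = (g - 5)*(g + 1)*(g - 3)
(3) = (d + 4)*(d^5 - 8*d^4 + 10*d^3 + 60*d^2 - 171*d + 108) = (d - 3)*(d + 4)*(d^4 - 5*d^3 - 5*d^2 + 45*d - 36) = (d - 3)*(d - 1)*(d + 4)*(d^3 - 4*d^2 - 9*d + 36) = (d - 3)*(d - 1)*(d + 3)*(d + 4)*(d^2 - 7*d + 12) = (d - 4)*(d - 3)*(d - 1)*(d + 3)*(d + 4)*(d - 3)
(4) = (q - 5)*(q^3 - 9*q) = q*(q - 5)*(q^2 - 9) = q*(q - 5)*(q + 3)*(q - 3)
(5) = (z - 5)*(z^2 - 4*z) = (z - 5)*(z - 4)*(z)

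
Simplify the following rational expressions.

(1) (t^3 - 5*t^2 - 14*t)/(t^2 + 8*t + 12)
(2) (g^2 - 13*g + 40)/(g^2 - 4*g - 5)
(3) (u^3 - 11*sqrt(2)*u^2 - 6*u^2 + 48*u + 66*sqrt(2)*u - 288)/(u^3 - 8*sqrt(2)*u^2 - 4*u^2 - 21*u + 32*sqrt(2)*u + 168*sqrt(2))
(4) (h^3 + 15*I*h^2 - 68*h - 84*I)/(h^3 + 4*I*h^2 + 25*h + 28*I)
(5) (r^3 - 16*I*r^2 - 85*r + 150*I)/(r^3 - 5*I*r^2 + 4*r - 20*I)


(1) = (t^2 - 7*t)/(t + 6)
(2) = (g - 8)/(g + 1)
(3) = (u^2 + u*(-6 - 3*sqrt(2)) + 18*sqrt(2))/(u^2 - 4*u - 21)
(4) = (h^2 + 8*I*h - 12)/(h^2 - 3*I*h + 4)
(5) = (r^2 - 11*I*r - 30)/(r^2 + 4)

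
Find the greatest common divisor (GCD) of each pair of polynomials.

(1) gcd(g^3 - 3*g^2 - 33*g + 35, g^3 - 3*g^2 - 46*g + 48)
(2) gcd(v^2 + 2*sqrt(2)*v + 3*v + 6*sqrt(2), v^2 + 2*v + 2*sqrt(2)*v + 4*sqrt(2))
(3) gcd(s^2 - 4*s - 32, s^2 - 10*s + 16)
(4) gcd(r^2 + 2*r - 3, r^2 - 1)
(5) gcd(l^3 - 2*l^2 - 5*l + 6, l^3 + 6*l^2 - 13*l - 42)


(1) = gcd((g - 7)*(g - 1)*(g + 5), (g - 8)*(g - 1)*(g + 6)) = g - 1
(2) = v + 2*sqrt(2)
(3) = s - 8
(4) = gcd((r - 1)*(r + 3), (r - 1)*(r + 1)) = r - 1
(5) = gcd((l - 3)*(l - 1)*(l + 2), (l - 3)*(l + 2)*(l + 7)) = l^2 - l - 6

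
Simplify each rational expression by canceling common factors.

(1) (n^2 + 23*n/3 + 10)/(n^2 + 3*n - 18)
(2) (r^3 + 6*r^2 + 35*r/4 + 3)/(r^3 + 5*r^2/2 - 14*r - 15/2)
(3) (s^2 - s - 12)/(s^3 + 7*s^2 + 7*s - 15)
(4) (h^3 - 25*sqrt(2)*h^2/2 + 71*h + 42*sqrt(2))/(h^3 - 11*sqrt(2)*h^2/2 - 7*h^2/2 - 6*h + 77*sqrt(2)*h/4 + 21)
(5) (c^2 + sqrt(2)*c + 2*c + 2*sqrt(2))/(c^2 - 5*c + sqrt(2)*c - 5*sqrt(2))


(1) = (3*n + 5)/(3*n - 9)
(2) = (2*r^2 + 11*r + 12)/(2*r^2 + 4*r - 30)
(3) = (s - 4)/(s^2 + 4*s - 5)
(4) = (8*h - 56*sqrt(2))/(8*h - 28)
(5) = (c + 2)/(c - 5)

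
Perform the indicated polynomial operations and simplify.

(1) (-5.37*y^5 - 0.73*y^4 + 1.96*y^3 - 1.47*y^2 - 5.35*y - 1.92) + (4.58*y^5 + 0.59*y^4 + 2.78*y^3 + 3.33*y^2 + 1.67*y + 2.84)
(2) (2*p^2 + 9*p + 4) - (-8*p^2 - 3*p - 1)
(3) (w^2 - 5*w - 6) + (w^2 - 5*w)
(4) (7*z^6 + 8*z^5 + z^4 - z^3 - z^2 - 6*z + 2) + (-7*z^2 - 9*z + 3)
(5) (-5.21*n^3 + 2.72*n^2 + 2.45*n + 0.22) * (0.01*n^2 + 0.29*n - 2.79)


(1) = -0.79*y^5 - 0.14*y^4 + 4.74*y^3 + 1.86*y^2 - 3.68*y + 0.92
(2) = 10*p^2 + 12*p + 5
(3) = 2*w^2 - 10*w - 6
(4) = 7*z^6 + 8*z^5 + z^4 - z^3 - 8*z^2 - 15*z + 5
(5) = -0.0521*n^5 - 1.4837*n^4 + 15.3492*n^3 - 6.8761*n^2 - 6.7717*n - 0.6138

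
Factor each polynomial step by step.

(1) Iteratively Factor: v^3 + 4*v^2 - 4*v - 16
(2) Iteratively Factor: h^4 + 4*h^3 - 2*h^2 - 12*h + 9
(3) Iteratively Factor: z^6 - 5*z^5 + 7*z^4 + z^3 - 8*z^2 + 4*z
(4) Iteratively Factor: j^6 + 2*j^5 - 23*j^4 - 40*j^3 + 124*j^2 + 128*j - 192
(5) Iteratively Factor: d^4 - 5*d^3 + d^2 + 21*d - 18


(1) = (v + 2)*(v^2 + 2*v - 8) = (v - 2)*(v + 2)*(v + 4)
(2) = (h + 3)*(h^3 + h^2 - 5*h + 3) = (h + 3)^2*(h^2 - 2*h + 1) = (h - 1)*(h + 3)^2*(h - 1)
(3) = (z - 1)*(z^5 - 4*z^4 + 3*z^3 + 4*z^2 - 4*z) = (z - 1)^2*(z^4 - 3*z^3 + 4*z) = (z - 2)*(z - 1)^2*(z^3 - z^2 - 2*z) = (z - 2)*(z - 1)^2*(z + 1)*(z^2 - 2*z) = (z - 2)^2*(z - 1)^2*(z + 1)*(z)
(4) = (j - 1)*(j^5 + 3*j^4 - 20*j^3 - 60*j^2 + 64*j + 192) = (j - 1)*(j + 2)*(j^4 + j^3 - 22*j^2 - 16*j + 96) = (j - 1)*(j + 2)*(j + 4)*(j^3 - 3*j^2 - 10*j + 24) = (j - 2)*(j - 1)*(j + 2)*(j + 4)*(j^2 - j - 12) = (j - 2)*(j - 1)*(j + 2)*(j + 3)*(j + 4)*(j - 4)
(5) = (d - 1)*(d^3 - 4*d^2 - 3*d + 18) = (d - 3)*(d - 1)*(d^2 - d - 6) = (d - 3)*(d - 1)*(d + 2)*(d - 3)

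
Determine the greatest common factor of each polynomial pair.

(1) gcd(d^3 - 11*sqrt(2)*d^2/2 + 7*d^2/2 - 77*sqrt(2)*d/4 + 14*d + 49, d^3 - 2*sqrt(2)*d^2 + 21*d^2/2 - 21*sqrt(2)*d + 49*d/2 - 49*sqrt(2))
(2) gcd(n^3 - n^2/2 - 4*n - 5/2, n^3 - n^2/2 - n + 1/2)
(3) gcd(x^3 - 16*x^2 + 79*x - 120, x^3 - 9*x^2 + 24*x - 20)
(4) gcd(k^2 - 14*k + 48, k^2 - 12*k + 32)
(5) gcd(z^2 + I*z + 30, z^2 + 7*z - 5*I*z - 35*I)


(1) = d^2 + d*(7/2 - 2*sqrt(2)) - 7*sqrt(2)
(2) = n + 1
(3) = gcd((x - 8)*(x - 5)*(x - 3), (x - 5)*(x - 2)^2) = x - 5
(4) = gcd((k - 8)*(k - 6), (k - 8)*(k - 4)) = k - 8
(5) = z - 5*I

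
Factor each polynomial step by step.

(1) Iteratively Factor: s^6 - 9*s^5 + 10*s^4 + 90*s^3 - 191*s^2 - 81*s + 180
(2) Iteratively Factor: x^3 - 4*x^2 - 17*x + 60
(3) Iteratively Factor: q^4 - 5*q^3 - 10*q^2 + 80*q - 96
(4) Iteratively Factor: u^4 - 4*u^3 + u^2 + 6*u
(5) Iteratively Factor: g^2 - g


(1) = (s - 5)*(s^5 - 4*s^4 - 10*s^3 + 40*s^2 + 9*s - 36) = (s - 5)*(s - 3)*(s^4 - s^3 - 13*s^2 + s + 12) = (s - 5)*(s - 3)*(s + 1)*(s^3 - 2*s^2 - 11*s + 12) = (s - 5)*(s - 3)*(s - 1)*(s + 1)*(s^2 - s - 12) = (s - 5)*(s - 4)*(s - 3)*(s - 1)*(s + 1)*(s + 3)
(2) = (x - 5)*(x^2 + x - 12) = (x - 5)*(x - 3)*(x + 4)
(3) = (q + 4)*(q^3 - 9*q^2 + 26*q - 24) = (q - 4)*(q + 4)*(q^2 - 5*q + 6) = (q - 4)*(q - 3)*(q + 4)*(q - 2)
(4) = (u + 1)*(u^3 - 5*u^2 + 6*u) = (u - 3)*(u + 1)*(u^2 - 2*u) = (u - 3)*(u - 2)*(u + 1)*(u)
(5) = (g)*(g - 1)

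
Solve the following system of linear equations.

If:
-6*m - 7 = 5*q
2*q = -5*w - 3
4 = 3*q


Then:
m = -41/18
q = 4/3
w = -17/15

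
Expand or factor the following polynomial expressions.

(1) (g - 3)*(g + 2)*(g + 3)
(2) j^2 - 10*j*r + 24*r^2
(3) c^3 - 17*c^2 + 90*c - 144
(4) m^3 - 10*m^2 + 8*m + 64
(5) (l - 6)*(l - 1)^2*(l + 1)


(1) = g^3 + 2*g^2 - 9*g - 18
(2) = (j - 6*r)*(j - 4*r)
(3) = (c - 8)*(c - 6)*(c - 3)
(4) = (m - 8)*(m - 4)*(m + 2)
(5) = l^4 - 7*l^3 + 5*l^2 + 7*l - 6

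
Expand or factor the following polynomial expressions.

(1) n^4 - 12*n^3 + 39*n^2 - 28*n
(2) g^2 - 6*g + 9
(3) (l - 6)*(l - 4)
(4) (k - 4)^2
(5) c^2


(1) = n*(n - 7)*(n - 4)*(n - 1)
(2) = (g - 3)^2
(3) = l^2 - 10*l + 24
(4) = k^2 - 8*k + 16
(5) = c^2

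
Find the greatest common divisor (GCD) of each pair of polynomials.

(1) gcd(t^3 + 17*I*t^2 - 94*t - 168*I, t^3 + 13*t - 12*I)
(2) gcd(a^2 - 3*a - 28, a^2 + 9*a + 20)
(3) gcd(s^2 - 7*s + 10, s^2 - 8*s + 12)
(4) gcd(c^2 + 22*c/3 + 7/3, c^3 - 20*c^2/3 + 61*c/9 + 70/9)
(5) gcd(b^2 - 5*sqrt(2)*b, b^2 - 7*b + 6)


(1) = gcd((t + 4*I)*(t + 6*I)*(t + 7*I), (t - 3*I)*(t - I)*(t + 4*I)) = t + 4*I
(2) = gcd((a - 7)*(a + 4), (a + 4)*(a + 5)) = a + 4
(3) = gcd((s - 5)*(s - 2), (s - 6)*(s - 2)) = s - 2
(4) = gcd((c + 1/3)*(c + 7), (c - 5)*(c - 7/3)*(c + 2/3)) = 1
(5) = 1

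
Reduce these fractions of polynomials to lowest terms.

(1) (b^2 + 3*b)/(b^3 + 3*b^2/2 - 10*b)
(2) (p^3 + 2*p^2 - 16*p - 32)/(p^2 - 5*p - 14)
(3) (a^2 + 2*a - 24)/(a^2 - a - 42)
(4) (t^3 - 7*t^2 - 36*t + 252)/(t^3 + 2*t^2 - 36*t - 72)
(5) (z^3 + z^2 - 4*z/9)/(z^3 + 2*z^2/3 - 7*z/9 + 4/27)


(1) = (2*b + 6)/(2*b^2 + 3*b - 20)
(2) = (p^2 - 16)/(p - 7)
(3) = (a - 4)/(a - 7)
(4) = (t - 7)/(t + 2)
(5) = 3*z/(3*z - 1)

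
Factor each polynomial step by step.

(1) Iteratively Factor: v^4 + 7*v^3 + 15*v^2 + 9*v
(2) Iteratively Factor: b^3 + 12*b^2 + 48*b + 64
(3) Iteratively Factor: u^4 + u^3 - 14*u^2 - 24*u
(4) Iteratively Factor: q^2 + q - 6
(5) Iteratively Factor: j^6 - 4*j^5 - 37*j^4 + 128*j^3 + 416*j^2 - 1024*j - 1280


(1) = (v)*(v^3 + 7*v^2 + 15*v + 9) = v*(v + 1)*(v^2 + 6*v + 9) = v*(v + 1)*(v + 3)*(v + 3)
(2) = (b + 4)*(b^2 + 8*b + 16) = (b + 4)^2*(b + 4)
(3) = (u - 4)*(u^3 + 5*u^2 + 6*u) = (u - 4)*(u + 3)*(u^2 + 2*u) = (u - 4)*(u + 2)*(u + 3)*(u)
(4) = (q + 3)*(q - 2)
(5) = (j + 4)*(j^5 - 8*j^4 - 5*j^3 + 148*j^2 - 176*j - 320) = (j - 4)*(j + 4)*(j^4 - 4*j^3 - 21*j^2 + 64*j + 80) = (j - 5)*(j - 4)*(j + 4)*(j^3 + j^2 - 16*j - 16) = (j - 5)*(j - 4)*(j + 1)*(j + 4)*(j^2 - 16) = (j - 5)*(j - 4)^2*(j + 1)*(j + 4)*(j + 4)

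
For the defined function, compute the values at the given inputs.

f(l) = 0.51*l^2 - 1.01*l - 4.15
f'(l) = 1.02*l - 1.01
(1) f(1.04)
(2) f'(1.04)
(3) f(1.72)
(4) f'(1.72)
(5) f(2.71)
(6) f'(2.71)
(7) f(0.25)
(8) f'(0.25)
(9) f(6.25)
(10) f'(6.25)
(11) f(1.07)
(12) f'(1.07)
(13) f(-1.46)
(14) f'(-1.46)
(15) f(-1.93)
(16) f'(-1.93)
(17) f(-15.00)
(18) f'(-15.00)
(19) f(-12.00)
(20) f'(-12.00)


(1) = -4.65
(2) = 0.05
(3) = -4.38
(4) = 0.74
(5) = -3.14
(6) = 1.75
(7) = -4.37
(8) = -0.76
(9) = 9.46
(10) = 5.37
(11) = -4.65
(12) = 0.08
(13) = -1.59
(14) = -2.50
(15) = -0.30
(16) = -2.98
(17) = 125.75
(18) = -16.31
(19) = 81.41
(20) = -13.25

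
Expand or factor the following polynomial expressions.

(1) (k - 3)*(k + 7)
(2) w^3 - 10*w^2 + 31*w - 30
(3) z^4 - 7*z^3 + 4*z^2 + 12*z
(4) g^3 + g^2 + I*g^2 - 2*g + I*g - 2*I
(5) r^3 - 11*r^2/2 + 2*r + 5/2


(1) = k^2 + 4*k - 21
(2) = (w - 5)*(w - 3)*(w - 2)
(3) = z*(z - 6)*(z - 2)*(z + 1)
(4) = (g - 1)*(g + 2)*(g + I)
(5) = (r - 5)*(r - 1)*(r + 1/2)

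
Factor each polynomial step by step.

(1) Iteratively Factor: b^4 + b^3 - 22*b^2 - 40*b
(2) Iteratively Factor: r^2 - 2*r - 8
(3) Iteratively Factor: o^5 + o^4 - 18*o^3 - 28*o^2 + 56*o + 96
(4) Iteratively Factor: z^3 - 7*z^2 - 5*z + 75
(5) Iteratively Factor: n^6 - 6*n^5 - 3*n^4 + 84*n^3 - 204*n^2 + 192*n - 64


(1) = (b - 5)*(b^3 + 6*b^2 + 8*b) = b*(b - 5)*(b^2 + 6*b + 8) = b*(b - 5)*(b + 4)*(b + 2)
(2) = (r - 4)*(r + 2)
(3) = (o - 2)*(o^4 + 3*o^3 - 12*o^2 - 52*o - 48) = (o - 2)*(o + 2)*(o^3 + o^2 - 14*o - 24) = (o - 4)*(o - 2)*(o + 2)*(o^2 + 5*o + 6) = (o - 4)*(o - 2)*(o + 2)*(o + 3)*(o + 2)
(4) = (z + 3)*(z^2 - 10*z + 25) = (z - 5)*(z + 3)*(z - 5)
(5) = (n - 4)*(n^5 - 2*n^4 - 11*n^3 + 40*n^2 - 44*n + 16) = (n - 4)*(n + 4)*(n^4 - 6*n^3 + 13*n^2 - 12*n + 4) = (n - 4)*(n - 1)*(n + 4)*(n^3 - 5*n^2 + 8*n - 4) = (n - 4)*(n - 1)^2*(n + 4)*(n^2 - 4*n + 4) = (n - 4)*(n - 2)*(n - 1)^2*(n + 4)*(n - 2)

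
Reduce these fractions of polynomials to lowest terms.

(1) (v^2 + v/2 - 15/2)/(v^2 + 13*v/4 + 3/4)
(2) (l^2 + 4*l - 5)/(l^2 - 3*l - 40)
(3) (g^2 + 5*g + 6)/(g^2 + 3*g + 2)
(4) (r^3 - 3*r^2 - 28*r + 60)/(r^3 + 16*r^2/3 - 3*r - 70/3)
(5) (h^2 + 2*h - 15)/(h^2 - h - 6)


(1) = (4*v - 10)/(4*v + 1)
(2) = (l - 1)/(l - 8)
(3) = (g + 3)/(g + 1)
(4) = (3*r - 18)/(3*r + 7)
(5) = (h + 5)/(h + 2)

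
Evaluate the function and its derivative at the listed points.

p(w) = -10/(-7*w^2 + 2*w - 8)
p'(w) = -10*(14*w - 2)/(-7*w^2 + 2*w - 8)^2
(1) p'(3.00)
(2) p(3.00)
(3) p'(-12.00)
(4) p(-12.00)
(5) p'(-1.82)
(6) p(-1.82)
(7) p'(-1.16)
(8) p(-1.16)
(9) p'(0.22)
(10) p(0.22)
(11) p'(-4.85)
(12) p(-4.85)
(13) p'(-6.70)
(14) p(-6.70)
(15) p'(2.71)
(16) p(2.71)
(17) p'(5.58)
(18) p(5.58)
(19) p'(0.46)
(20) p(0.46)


(1) = -0.09
(2) = 0.15
(3) = 0.00
(4) = 0.01
(5) = 0.23
(6) = 0.29
(7) = 0.47
(8) = 0.51
(9) = -0.17
(10) = 1.27
(11) = 0.02
(12) = 0.05
(13) = 0.01
(14) = 0.03
(15) = -0.12
(16) = 0.19
(17) = -0.02
(18) = 0.05
(19) = -0.61
(20) = 1.17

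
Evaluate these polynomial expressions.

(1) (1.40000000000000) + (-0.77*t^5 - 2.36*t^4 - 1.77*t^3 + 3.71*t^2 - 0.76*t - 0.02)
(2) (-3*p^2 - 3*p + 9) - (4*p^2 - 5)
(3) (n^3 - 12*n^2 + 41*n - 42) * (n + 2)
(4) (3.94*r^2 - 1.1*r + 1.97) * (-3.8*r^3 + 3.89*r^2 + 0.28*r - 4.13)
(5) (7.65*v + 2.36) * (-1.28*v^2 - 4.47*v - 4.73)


(1) = -0.77*t^5 - 2.36*t^4 - 1.77*t^3 + 3.71*t^2 - 0.76*t + 1.38
(2) = -7*p^2 - 3*p + 14
(3) = n^4 - 10*n^3 + 17*n^2 + 40*n - 84
(4) = -14.972*r^5 + 19.5066*r^4 - 10.6618*r^3 - 8.9169*r^2 + 5.0946*r - 8.1361
(5) = -9.792*v^3 - 37.2163*v^2 - 46.7337*v - 11.1628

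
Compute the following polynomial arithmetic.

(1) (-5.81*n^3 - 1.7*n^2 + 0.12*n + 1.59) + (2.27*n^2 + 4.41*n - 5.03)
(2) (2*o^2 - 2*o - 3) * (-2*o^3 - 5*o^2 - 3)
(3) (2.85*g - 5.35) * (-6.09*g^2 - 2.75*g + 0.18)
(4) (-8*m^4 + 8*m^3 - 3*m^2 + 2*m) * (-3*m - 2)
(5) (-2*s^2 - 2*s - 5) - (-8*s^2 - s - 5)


(1) = -5.81*n^3 + 0.57*n^2 + 4.53*n - 3.44
(2) = -4*o^5 - 6*o^4 + 16*o^3 + 9*o^2 + 6*o + 9
(3) = -17.3565*g^3 + 24.744*g^2 + 15.2255*g - 0.963
(4) = 24*m^5 - 8*m^4 - 7*m^3 - 4*m
(5) = 6*s^2 - s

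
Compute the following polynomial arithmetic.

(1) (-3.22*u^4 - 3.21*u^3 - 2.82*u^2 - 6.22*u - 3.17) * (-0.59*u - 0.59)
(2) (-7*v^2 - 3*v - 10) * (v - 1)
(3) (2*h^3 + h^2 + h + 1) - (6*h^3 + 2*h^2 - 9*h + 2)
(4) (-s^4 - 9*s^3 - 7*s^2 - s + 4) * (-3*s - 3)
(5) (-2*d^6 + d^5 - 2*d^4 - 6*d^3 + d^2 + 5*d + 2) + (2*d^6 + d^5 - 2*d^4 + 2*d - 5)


(1) = 1.8998*u^5 + 3.7937*u^4 + 3.5577*u^3 + 5.3336*u^2 + 5.5401*u + 1.8703
(2) = -7*v^3 + 4*v^2 - 7*v + 10
(3) = -4*h^3 - h^2 + 10*h - 1
(4) = 3*s^5 + 30*s^4 + 48*s^3 + 24*s^2 - 9*s - 12
(5) = 2*d^5 - 4*d^4 - 6*d^3 + d^2 + 7*d - 3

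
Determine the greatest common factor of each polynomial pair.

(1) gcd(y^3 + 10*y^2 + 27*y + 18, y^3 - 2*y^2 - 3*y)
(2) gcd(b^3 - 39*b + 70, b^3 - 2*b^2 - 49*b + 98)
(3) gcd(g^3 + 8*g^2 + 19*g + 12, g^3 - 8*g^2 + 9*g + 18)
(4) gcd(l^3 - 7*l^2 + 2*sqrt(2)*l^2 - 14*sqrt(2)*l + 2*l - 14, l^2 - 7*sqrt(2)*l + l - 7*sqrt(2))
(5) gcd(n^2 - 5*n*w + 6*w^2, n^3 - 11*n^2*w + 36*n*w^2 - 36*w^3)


(1) = gcd((y + 1)*(y + 3)*(y + 6), y*(y - 3)*(y + 1)) = y + 1
(2) = gcd((b - 5)*(b - 2)*(b + 7), (b - 7)*(b - 2)*(b + 7)) = b^2 + 5*b - 14
(3) = g + 1
(4) = gcd((l - 7)*(l + sqrt(2))^2, (l + 1)*(l - 7*sqrt(2))) = 1
(5) = n^2 - 5*n*w + 6*w^2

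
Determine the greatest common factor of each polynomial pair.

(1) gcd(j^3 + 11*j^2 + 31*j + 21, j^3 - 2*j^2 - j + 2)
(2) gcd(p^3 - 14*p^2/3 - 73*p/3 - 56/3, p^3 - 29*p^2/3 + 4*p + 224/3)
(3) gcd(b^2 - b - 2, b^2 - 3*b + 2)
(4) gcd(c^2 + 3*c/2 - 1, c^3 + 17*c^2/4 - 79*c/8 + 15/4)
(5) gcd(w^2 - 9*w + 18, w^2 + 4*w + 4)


(1) = j + 1
(2) = p^2 - 17*p/3 - 56/3
(3) = b - 2
(4) = c - 1/2
(5) = gcd((w - 6)*(w - 3), (w + 2)^2) = 1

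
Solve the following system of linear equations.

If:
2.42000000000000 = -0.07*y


Then:
y = -34.57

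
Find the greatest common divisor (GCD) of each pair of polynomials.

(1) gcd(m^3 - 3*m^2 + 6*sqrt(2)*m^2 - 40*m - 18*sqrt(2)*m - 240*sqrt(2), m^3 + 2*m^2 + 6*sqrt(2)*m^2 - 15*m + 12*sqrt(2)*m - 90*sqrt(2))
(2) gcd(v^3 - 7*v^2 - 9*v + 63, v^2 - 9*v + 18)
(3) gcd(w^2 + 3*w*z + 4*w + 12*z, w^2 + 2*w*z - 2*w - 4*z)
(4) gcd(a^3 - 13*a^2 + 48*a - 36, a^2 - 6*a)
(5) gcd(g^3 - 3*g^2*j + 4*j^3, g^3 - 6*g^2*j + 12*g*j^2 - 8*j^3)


(1) = gcd((m - 8)*(m + 5)*(m + 6*sqrt(2)), (m - 3)*(m + 5)*(m + 6*sqrt(2))) = m^2 + m*(5 + 6*sqrt(2)) + 30*sqrt(2)
(2) = gcd((v - 7)*(v - 3)*(v + 3), (v - 6)*(v - 3)) = v - 3
(3) = 1
(4) = a - 6
(5) = gcd((g - 2*j)^2*(g + j), (g - 2*j)^3) = g^2 - 4*g*j + 4*j^2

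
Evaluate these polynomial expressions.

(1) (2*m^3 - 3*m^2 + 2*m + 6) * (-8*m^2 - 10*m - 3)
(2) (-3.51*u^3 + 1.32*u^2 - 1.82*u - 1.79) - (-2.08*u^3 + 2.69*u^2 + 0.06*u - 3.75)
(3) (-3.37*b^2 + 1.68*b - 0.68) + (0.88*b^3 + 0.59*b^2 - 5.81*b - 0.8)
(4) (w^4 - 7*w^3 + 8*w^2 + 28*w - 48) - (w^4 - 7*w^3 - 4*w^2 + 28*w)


(1) = -16*m^5 + 4*m^4 + 8*m^3 - 59*m^2 - 66*m - 18
(2) = -1.43*u^3 - 1.37*u^2 - 1.88*u + 1.96
(3) = 0.88*b^3 - 2.78*b^2 - 4.13*b - 1.48
(4) = 12*w^2 - 48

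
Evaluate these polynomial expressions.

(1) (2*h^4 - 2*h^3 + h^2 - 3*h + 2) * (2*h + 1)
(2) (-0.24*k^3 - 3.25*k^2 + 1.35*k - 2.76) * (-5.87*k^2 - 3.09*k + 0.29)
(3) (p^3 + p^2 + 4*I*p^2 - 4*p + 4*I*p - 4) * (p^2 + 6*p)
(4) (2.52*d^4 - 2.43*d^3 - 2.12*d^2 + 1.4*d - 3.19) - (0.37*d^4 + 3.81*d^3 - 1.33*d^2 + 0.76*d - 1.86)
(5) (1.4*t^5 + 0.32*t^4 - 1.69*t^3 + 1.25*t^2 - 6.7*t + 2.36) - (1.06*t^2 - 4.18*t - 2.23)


(1) = 4*h^5 - 2*h^4 - 5*h^2 + h + 2
(2) = 1.4088*k^5 + 19.8191*k^4 + 2.0484*k^3 + 11.0872*k^2 + 8.9199*k - 0.8004
(3) = p^5 + 7*p^4 + 4*I*p^4 + 2*p^3 + 28*I*p^3 - 28*p^2 + 24*I*p^2 - 24*p
(4) = 2.15*d^4 - 6.24*d^3 - 0.79*d^2 + 0.64*d - 1.33
(5) = 1.4*t^5 + 0.32*t^4 - 1.69*t^3 + 0.19*t^2 - 2.52*t + 4.59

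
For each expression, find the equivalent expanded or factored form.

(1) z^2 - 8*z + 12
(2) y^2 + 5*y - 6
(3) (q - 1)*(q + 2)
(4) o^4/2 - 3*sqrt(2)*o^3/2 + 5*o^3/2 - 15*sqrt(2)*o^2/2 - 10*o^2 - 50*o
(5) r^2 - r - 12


(1) = (z - 6)*(z - 2)
(2) = (y - 1)*(y + 6)
(3) = q^2 + q - 2
(4) = o*(o/2 + sqrt(2))*(o + 5)*(o - 5*sqrt(2))
(5) = (r - 4)*(r + 3)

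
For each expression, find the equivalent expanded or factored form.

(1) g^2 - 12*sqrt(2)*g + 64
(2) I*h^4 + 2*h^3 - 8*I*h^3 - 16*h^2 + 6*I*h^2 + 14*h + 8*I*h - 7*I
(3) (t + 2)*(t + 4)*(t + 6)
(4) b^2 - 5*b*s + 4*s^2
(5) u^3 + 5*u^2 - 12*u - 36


(1) = (g - 8*sqrt(2))*(g - 4*sqrt(2))
(2) = (h - 7)*(h - I)^2*(I*h - I)
(3) = t^3 + 12*t^2 + 44*t + 48
(4) = (b - 4*s)*(b - s)
(5) = (u - 3)*(u + 2)*(u + 6)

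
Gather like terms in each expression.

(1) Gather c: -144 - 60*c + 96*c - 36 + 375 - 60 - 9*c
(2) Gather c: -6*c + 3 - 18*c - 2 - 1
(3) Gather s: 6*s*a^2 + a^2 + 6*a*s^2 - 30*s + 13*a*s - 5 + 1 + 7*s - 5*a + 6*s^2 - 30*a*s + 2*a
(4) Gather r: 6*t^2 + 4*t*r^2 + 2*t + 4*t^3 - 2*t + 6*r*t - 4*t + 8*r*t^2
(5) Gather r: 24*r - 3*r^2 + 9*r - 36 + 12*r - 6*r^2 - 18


(1) = 27*c + 135
(2) = -24*c
(3) = a^2 - 3*a + s^2*(6*a + 6) + s*(6*a^2 - 17*a - 23) - 4
(4) = 4*r^2*t + r*(8*t^2 + 6*t) + 4*t^3 + 6*t^2 - 4*t
(5) = -9*r^2 + 45*r - 54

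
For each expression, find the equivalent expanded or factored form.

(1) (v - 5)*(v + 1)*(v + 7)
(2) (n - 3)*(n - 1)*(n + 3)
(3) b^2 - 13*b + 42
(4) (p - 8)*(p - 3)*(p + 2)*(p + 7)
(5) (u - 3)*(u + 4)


(1) = v^3 + 3*v^2 - 33*v - 35
(2) = n^3 - n^2 - 9*n + 9
(3) = (b - 7)*(b - 6)
(4) = p^4 - 2*p^3 - 61*p^2 + 62*p + 336
(5) = u^2 + u - 12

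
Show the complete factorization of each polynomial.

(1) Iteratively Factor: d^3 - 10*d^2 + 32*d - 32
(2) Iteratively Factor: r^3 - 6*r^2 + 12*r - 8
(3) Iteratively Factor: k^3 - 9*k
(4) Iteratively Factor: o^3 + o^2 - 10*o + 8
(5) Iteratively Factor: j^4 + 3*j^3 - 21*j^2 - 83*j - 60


(1) = (d - 2)*(d^2 - 8*d + 16) = (d - 4)*(d - 2)*(d - 4)
(2) = (r - 2)*(r^2 - 4*r + 4) = (r - 2)^2*(r - 2)
(3) = (k)*(k^2 - 9) = k*(k + 3)*(k - 3)
(4) = (o - 2)*(o^2 + 3*o - 4) = (o - 2)*(o + 4)*(o - 1)
(5) = (j - 5)*(j^3 + 8*j^2 + 19*j + 12) = (j - 5)*(j + 4)*(j^2 + 4*j + 3) = (j - 5)*(j + 3)*(j + 4)*(j + 1)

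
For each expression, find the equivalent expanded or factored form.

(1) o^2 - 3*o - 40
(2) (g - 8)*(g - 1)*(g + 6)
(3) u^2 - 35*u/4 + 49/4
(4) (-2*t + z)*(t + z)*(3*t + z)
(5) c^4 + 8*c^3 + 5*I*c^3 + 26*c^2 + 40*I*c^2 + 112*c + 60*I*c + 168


(1) = (o - 8)*(o + 5)
(2) = g^3 - 3*g^2 - 46*g + 48
(3) = (u - 7)*(u - 7/4)
(4) = -6*t^3 - 5*t^2*z + 2*t*z^2 + z^3
(5) = (c + 2)*(c + 6)*(c - 2*I)*(c + 7*I)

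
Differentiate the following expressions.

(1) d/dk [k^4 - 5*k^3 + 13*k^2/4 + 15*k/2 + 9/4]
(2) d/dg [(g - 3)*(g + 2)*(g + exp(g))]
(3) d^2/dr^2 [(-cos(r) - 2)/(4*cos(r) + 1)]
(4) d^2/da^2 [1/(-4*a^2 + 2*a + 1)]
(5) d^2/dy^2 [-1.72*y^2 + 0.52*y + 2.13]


(1) = 4*k^3 - 15*k^2 + 13*k/2 + 15/2
(2) = g^2*exp(g) + 3*g^2 + g*exp(g) - 2*g - 7*exp(g) - 6
(3) = 7*(-cos(r) + 2*cos(2*r) - 6)/(4*cos(r) + 1)^3
(4) = 8*(-4*a^2 + 2*a + (4*a - 1)^2 + 1)/(-4*a^2 + 2*a + 1)^3
(5) = -3.44000000000000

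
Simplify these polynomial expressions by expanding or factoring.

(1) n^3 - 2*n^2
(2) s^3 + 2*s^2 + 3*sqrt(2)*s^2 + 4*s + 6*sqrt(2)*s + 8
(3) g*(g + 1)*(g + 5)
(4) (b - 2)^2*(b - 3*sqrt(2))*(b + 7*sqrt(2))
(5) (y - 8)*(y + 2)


(1) = n^2*(n - 2)
(2) = (s + 2)*(s + sqrt(2))*(s + 2*sqrt(2))
(3) = g^3 + 6*g^2 + 5*g
(4) = b^4 - 4*b^3 + 4*sqrt(2)*b^3 - 38*b^2 - 16*sqrt(2)*b^2 + 16*sqrt(2)*b + 168*b - 168
(5) = y^2 - 6*y - 16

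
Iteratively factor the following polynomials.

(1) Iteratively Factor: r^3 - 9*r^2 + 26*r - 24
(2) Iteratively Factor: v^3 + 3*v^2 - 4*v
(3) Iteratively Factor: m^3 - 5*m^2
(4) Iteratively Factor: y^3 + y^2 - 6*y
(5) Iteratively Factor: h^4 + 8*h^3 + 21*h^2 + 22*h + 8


(1) = (r - 4)*(r^2 - 5*r + 6) = (r - 4)*(r - 2)*(r - 3)
(2) = (v + 4)*(v^2 - v) = v*(v + 4)*(v - 1)
(3) = (m - 5)*(m^2) = m*(m - 5)*(m)
(4) = (y + 3)*(y^2 - 2*y) = y*(y + 3)*(y - 2)
(5) = (h + 1)*(h^3 + 7*h^2 + 14*h + 8) = (h + 1)*(h + 2)*(h^2 + 5*h + 4) = (h + 1)*(h + 2)*(h + 4)*(h + 1)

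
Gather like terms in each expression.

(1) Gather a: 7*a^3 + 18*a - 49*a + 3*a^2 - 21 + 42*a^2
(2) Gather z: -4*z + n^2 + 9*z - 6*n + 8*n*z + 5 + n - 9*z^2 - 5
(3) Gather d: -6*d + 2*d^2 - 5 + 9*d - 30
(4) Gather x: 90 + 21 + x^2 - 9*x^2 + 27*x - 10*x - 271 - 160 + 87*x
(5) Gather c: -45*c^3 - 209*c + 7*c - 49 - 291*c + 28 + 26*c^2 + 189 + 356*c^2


(1) = 7*a^3 + 45*a^2 - 31*a - 21
(2) = n^2 - 5*n - 9*z^2 + z*(8*n + 5)
(3) = 2*d^2 + 3*d - 35
(4) = -8*x^2 + 104*x - 320
(5) = -45*c^3 + 382*c^2 - 493*c + 168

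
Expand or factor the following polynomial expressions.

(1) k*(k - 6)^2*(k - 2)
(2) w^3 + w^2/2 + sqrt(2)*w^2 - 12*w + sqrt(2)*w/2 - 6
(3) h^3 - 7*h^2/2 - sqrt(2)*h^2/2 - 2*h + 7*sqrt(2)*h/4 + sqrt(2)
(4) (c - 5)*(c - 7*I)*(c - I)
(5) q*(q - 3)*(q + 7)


(1) = k^4 - 14*k^3 + 60*k^2 - 72*k
(2) = (w + 1/2)*(w - 2*sqrt(2))*(w + 3*sqrt(2))
(3) = (h - 4)*(h + 1/2)*(h - sqrt(2)/2)
(4) = c^3 - 5*c^2 - 8*I*c^2 - 7*c + 40*I*c + 35
(5) = q^3 + 4*q^2 - 21*q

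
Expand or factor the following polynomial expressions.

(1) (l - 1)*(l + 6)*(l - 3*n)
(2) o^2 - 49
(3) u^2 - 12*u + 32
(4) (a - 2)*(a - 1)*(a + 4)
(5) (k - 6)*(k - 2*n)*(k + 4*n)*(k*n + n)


(1) = l^3 - 3*l^2*n + 5*l^2 - 15*l*n - 6*l + 18*n
(2) = (o - 7)*(o + 7)
(3) = (u - 8)*(u - 4)
(4) = a^3 + a^2 - 10*a + 8
(5) = k^4*n + 2*k^3*n^2 - 5*k^3*n - 8*k^2*n^3 - 10*k^2*n^2 - 6*k^2*n + 40*k*n^3 - 12*k*n^2 + 48*n^3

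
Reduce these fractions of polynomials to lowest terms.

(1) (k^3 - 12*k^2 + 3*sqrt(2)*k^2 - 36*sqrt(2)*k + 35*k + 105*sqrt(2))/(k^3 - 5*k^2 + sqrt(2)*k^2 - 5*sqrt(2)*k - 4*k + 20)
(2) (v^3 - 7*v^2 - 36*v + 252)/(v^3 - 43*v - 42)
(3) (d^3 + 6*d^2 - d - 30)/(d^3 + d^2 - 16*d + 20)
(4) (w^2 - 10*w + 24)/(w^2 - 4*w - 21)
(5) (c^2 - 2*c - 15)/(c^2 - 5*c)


(1) = (k^2 + k*(-7 + 3*sqrt(2)) - 21*sqrt(2))/(k^2 + sqrt(2)*k - 4)
(2) = (v - 6)/(v + 1)
(3) = (d + 3)/(d - 2)
(4) = (w^2 - 10*w + 24)/(w^2 - 4*w - 21)
(5) = (c + 3)/c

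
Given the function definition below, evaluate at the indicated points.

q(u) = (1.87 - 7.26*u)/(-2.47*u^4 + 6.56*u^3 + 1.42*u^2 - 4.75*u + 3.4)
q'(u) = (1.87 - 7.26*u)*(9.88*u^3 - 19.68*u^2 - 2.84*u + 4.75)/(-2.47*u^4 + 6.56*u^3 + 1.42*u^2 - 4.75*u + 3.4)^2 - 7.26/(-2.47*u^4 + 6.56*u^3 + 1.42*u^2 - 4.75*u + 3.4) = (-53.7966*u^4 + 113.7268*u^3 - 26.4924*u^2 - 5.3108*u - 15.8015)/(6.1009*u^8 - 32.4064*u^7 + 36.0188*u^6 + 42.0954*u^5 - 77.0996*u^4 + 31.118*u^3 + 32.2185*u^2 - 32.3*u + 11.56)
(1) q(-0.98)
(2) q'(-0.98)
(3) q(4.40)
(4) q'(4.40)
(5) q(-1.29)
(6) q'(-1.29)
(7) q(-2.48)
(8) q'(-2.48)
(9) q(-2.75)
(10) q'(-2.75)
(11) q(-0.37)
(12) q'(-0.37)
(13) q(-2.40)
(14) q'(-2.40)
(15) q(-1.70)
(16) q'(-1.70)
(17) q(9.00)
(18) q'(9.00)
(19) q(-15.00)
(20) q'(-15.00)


(1) = 9.30
(2) = -206.37
(3) = 0.08
(4) = -0.09
(5) = -1.24
(6) = -5.47
(7) = -0.12
(8) = -0.14
(9) = -0.09
(10) = -0.09
(11) = 0.92
(12) = -0.98
(13) = -0.13
(14) = -0.16
(15) = -0.38
(16) = -0.79
(17) = 0.01
(18) = -0.00
(19) = -0.00
(20) = -0.00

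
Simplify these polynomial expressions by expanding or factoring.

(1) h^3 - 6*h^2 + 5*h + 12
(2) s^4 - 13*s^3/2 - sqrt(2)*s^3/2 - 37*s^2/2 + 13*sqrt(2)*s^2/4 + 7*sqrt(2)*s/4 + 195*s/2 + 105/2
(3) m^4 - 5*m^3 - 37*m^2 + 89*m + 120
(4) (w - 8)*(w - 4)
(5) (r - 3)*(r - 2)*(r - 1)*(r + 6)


(1) = (h - 4)*(h - 3)*(h + 1)
(2) = (s - 7)*(s + 1/2)*(s - 3*sqrt(2))*(s + 5*sqrt(2)/2)
(3) = (m - 8)*(m - 3)*(m + 1)*(m + 5)
(4) = w^2 - 12*w + 32
(5) = r^4 - 25*r^2 + 60*r - 36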